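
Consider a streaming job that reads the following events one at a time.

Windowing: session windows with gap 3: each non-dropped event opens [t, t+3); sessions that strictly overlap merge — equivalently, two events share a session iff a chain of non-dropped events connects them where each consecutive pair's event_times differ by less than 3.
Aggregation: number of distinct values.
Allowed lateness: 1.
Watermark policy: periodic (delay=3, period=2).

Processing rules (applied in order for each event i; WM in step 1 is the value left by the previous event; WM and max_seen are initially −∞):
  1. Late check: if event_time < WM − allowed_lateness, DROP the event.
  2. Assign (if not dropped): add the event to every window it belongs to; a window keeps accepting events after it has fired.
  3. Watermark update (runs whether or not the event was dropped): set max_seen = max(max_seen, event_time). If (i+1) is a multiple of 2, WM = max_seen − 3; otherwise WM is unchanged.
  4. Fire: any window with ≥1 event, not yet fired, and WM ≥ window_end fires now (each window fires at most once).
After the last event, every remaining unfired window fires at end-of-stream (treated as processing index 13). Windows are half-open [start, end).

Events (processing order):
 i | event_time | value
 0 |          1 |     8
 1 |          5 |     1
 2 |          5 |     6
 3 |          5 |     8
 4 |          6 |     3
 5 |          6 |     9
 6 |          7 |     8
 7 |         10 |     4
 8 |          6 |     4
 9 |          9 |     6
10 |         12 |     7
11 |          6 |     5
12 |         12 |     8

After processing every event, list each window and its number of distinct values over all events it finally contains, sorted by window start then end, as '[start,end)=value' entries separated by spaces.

i=0 t=1 v=8: → [1,4); WM=−∞
i=1 t=5 v=1: → [5,8); WM=2
i=2 t=5 v=6: → [5,8); WM=2
i=3 t=5 v=8: → [5,8); WM=2
i=4 t=6 v=3: → [5,9); WM=2
i=5 t=6 v=9: → [5,9); WM=3
i=6 t=7 v=8: → [5,10); WM=3
i=7 t=10 v=4: → [10,13); WM=7
i=8 t=6 v=4: → [5,10); WM=7
i=9 t=9 v=6: → [5,13); WM=7
i=10 t=12 v=7: → [5,15); WM=7
i=11 t=6 v=5: → [5,15); WM=9
i=12 t=12 v=8: → [5,15); WM=9

[1,4)=1 [5,15)=8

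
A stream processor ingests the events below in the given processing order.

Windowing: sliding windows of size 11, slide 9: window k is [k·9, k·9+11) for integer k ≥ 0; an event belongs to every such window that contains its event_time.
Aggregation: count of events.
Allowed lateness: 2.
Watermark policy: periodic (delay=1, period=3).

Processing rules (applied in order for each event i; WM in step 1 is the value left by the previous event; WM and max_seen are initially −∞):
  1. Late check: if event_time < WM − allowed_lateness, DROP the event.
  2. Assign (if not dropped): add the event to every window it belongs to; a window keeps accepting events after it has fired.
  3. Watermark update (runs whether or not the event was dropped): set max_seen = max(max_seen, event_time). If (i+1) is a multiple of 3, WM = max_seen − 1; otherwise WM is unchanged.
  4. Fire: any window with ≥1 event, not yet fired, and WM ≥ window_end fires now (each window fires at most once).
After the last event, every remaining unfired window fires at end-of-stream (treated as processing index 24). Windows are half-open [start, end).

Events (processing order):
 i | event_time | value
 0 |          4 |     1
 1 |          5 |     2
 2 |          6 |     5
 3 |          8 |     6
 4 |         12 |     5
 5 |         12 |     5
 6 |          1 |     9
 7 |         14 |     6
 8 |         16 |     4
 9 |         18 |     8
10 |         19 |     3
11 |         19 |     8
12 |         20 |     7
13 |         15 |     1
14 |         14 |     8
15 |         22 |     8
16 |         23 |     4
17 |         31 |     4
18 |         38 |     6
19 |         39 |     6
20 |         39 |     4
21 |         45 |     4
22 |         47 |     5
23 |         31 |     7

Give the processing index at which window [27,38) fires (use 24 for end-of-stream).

i=0 t=4 v=1: → [0,11); WM=−∞
i=1 t=5 v=2: → [0,11); WM=−∞
i=2 t=6 v=5: → [0,11); WM=5
i=3 t=8 v=6: → [0,11); WM=5
i=4 t=12 v=5: → [9,20); WM=5
i=5 t=12 v=5: → [9,20); WM=11; [0,11) fires=4
i=6 t=1 v=9: DROP (t<11-2); WM=11
i=7 t=14 v=6: → [9,20); WM=11
i=8 t=16 v=4: → [9,20); WM=15
i=9 t=18 v=8: → [18,29),[9,20); WM=15
i=10 t=19 v=3: → [18,29),[9,20); WM=15
i=11 t=19 v=8: → [18,29),[9,20); WM=18
i=12 t=20 v=7: → [18,29); WM=18
i=13 t=15 v=1: DROP (t<18-2); WM=18
i=14 t=14 v=8: DROP (t<18-2); WM=19
i=15 t=22 v=8: → [18,29); WM=19
i=16 t=23 v=4: → [18,29); WM=19
i=17 t=31 v=4: → [27,38); WM=30; [9,20) fires=7 [18,29) fires=6
i=18 t=38 v=6: → [36,47); WM=30
i=19 t=39 v=6: → [36,47); WM=30
i=20 t=39 v=4: → [36,47); WM=38; [27,38) fires=1
i=21 t=45 v=4: → [45,56),[36,47); WM=38
i=22 t=47 v=5: → [45,56); WM=38
i=23 t=31 v=7: DROP (t<38-2); WM=46

20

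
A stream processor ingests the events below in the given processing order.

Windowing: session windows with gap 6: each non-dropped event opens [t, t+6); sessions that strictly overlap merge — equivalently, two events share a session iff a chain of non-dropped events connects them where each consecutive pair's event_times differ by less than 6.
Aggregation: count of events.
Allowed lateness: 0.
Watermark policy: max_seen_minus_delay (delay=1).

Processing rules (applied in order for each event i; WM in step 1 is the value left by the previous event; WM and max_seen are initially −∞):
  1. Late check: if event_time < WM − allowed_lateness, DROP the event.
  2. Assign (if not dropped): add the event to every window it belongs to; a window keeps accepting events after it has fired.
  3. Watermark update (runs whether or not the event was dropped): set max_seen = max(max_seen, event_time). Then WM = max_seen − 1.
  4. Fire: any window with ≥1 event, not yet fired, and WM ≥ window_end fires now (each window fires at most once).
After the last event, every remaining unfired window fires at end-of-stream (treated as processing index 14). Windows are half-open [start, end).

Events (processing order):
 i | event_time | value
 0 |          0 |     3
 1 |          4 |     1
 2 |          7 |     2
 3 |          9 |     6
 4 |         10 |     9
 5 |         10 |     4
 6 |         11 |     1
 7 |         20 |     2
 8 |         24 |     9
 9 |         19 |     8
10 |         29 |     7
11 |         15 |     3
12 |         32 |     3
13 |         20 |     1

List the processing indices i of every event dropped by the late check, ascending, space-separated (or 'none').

i=0 t=0 v=3: → [0,6); WM=-1
i=1 t=4 v=1: → [0,10); WM=3
i=2 t=7 v=2: → [0,13); WM=6
i=3 t=9 v=6: → [0,15); WM=8
i=4 t=10 v=9: → [0,16); WM=9
i=5 t=10 v=4: → [0,16); WM=9
i=6 t=11 v=1: → [0,17); WM=10
i=7 t=20 v=2: → [20,26); WM=19
i=8 t=24 v=9: → [20,30); WM=23
i=9 t=19 v=8: DROP (t<23-0); WM=23
i=10 t=29 v=7: → [20,35); WM=28
i=11 t=15 v=3: DROP (t<28-0); WM=28
i=12 t=32 v=3: → [20,38); WM=31
i=13 t=20 v=1: DROP (t<31-0); WM=31

9 11 13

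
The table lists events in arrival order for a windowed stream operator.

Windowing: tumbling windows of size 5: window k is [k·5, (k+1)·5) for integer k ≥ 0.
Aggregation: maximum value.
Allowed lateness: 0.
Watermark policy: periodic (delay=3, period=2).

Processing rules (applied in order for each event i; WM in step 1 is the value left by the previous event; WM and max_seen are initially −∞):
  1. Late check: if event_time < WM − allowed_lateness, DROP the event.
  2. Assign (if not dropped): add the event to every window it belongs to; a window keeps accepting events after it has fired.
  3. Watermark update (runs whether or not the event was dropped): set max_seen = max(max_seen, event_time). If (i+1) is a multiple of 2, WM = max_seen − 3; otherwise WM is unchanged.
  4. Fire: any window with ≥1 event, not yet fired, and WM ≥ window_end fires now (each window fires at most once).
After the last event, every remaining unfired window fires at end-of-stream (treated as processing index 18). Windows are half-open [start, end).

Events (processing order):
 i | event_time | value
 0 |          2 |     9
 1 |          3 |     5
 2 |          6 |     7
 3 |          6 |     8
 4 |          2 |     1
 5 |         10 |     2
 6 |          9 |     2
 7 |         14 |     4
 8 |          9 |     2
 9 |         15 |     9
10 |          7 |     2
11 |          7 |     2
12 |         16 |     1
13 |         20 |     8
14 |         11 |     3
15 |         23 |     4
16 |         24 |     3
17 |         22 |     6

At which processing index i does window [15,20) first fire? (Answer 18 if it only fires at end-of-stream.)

i=0 t=2 v=9: → [0,5); WM=−∞
i=1 t=3 v=5: → [0,5); WM=0
i=2 t=6 v=7: → [5,10); WM=0
i=3 t=6 v=8: → [5,10); WM=3
i=4 t=2 v=1: DROP (t<3-0); WM=3
i=5 t=10 v=2: → [10,15); WM=7; [0,5) fires=9
i=6 t=9 v=2: → [5,10); WM=7
i=7 t=14 v=4: → [10,15); WM=11; [5,10) fires=8
i=8 t=9 v=2: DROP (t<11-0); WM=11
i=9 t=15 v=9: → [15,20); WM=12
i=10 t=7 v=2: DROP (t<12-0); WM=12
i=11 t=7 v=2: DROP (t<12-0); WM=12
i=12 t=16 v=1: → [15,20); WM=12
i=13 t=20 v=8: → [20,25); WM=17; [10,15) fires=4
i=14 t=11 v=3: DROP (t<17-0); WM=17
i=15 t=23 v=4: → [20,25); WM=20; [15,20) fires=9
i=16 t=24 v=3: → [20,25); WM=20
i=17 t=22 v=6: → [20,25); WM=21

15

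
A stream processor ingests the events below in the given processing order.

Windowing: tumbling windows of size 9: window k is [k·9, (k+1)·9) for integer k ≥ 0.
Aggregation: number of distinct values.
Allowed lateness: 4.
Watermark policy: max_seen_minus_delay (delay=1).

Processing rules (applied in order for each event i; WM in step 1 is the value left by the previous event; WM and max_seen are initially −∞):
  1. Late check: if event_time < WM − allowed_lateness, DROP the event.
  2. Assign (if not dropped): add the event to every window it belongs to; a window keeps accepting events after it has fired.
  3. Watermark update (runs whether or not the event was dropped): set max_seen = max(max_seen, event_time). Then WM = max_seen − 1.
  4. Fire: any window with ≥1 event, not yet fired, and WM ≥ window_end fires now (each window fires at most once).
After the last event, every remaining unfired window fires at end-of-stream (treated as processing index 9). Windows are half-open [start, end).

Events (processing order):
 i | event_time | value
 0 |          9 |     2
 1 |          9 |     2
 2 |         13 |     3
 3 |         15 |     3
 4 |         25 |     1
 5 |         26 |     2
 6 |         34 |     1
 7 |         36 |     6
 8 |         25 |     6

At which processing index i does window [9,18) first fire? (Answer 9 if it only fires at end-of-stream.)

i=0 t=9 v=2: → [9,18); WM=8
i=1 t=9 v=2: → [9,18); WM=8
i=2 t=13 v=3: → [9,18); WM=12
i=3 t=15 v=3: → [9,18); WM=14
i=4 t=25 v=1: → [18,27); WM=24; [9,18) fires=2
i=5 t=26 v=2: → [18,27); WM=25
i=6 t=34 v=1: → [27,36); WM=33; [18,27) fires=2
i=7 t=36 v=6: → [36,45); WM=35
i=8 t=25 v=6: DROP (t<35-4); WM=35

4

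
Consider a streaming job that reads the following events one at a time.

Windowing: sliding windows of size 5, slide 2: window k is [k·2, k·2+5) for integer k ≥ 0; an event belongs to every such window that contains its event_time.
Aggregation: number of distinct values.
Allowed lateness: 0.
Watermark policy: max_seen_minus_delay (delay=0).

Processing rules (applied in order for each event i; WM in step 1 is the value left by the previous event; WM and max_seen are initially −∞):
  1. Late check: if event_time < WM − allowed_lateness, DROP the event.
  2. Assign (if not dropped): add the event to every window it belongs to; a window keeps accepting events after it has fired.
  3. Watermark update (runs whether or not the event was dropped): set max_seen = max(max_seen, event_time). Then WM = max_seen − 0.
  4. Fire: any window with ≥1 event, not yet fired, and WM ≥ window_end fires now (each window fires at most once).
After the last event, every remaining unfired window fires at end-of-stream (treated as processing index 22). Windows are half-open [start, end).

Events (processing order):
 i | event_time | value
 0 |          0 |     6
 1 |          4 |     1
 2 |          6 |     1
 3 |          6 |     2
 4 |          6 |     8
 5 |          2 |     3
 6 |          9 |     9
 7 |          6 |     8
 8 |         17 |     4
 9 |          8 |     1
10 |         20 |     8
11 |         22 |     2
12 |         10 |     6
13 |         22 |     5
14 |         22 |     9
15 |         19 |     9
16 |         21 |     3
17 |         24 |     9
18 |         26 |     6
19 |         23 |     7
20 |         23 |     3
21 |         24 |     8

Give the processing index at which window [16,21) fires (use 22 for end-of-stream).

i=0 t=0 v=6: → [0,5); WM=0
i=1 t=4 v=1: → [4,9),[2,7),[0,5); WM=4
i=2 t=6 v=1: → [6,11),[4,9),[2,7); WM=6; [0,5) fires=2
i=3 t=6 v=2: → [6,11),[4,9),[2,7); WM=6
i=4 t=6 v=8: → [6,11),[4,9),[2,7); WM=6
i=5 t=2 v=3: DROP (t<6-0); WM=6
i=6 t=9 v=9: → [8,13),[6,11); WM=9; [2,7) fires=3 [4,9) fires=3
i=7 t=6 v=8: DROP (t<9-0); WM=9
i=8 t=17 v=4: → [16,21),[14,19); WM=17; [6,11) fires=4 [8,13) fires=1
i=9 t=8 v=1: DROP (t<17-0); WM=17
i=10 t=20 v=8: → [20,25),[18,23),[16,21); WM=20; [14,19) fires=1
i=11 t=22 v=2: → [22,27),[20,25),[18,23); WM=22; [16,21) fires=2
i=12 t=10 v=6: DROP (t<22-0); WM=22
i=13 t=22 v=5: → [22,27),[20,25),[18,23); WM=22
i=14 t=22 v=9: → [22,27),[20,25),[18,23); WM=22
i=15 t=19 v=9: DROP (t<22-0); WM=22
i=16 t=21 v=3: DROP (t<22-0); WM=22
i=17 t=24 v=9: → [24,29),[22,27),[20,25); WM=24; [18,23) fires=4
i=18 t=26 v=6: → [26,31),[24,29),[22,27); WM=26; [20,25) fires=4
i=19 t=23 v=7: DROP (t<26-0); WM=26
i=20 t=23 v=3: DROP (t<26-0); WM=26
i=21 t=24 v=8: DROP (t<26-0); WM=26

11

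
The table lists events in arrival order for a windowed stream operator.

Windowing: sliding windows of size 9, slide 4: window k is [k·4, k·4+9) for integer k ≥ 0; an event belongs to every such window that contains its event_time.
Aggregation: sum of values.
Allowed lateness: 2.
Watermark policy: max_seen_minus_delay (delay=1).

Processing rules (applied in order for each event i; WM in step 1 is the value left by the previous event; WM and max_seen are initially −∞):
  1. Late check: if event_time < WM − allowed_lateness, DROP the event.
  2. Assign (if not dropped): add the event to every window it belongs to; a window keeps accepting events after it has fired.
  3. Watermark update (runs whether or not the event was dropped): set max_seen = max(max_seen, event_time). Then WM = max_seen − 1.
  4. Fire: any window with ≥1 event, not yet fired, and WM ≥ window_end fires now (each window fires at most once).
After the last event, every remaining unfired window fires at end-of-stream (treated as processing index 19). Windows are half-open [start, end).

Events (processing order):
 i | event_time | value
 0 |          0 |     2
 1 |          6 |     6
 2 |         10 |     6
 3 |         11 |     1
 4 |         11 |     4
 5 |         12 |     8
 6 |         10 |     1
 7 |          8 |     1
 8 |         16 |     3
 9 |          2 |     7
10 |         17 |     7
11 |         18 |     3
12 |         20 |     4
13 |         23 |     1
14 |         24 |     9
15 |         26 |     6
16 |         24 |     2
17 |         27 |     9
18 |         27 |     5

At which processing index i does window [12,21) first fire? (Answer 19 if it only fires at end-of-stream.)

i=0 t=0 v=2: → [0,9); WM=-1
i=1 t=6 v=6: → [4,13),[0,9); WM=5
i=2 t=10 v=6: → [8,17),[4,13); WM=9; [0,9) fires=8
i=3 t=11 v=1: → [8,17),[4,13); WM=10
i=4 t=11 v=4: → [8,17),[4,13); WM=10
i=5 t=12 v=8: → [12,21),[8,17),[4,13); WM=11
i=6 t=10 v=1: → [8,17),[4,13); WM=11
i=7 t=8 v=1: DROP (t<11-2); WM=11
i=8 t=16 v=3: → [16,25),[12,21),[8,17); WM=15; [4,13) fires=26
i=9 t=2 v=7: DROP (t<15-2); WM=15
i=10 t=17 v=7: → [16,25),[12,21); WM=16
i=11 t=18 v=3: → [16,25),[12,21); WM=17; [8,17) fires=23
i=12 t=20 v=4: → [20,29),[16,25),[12,21); WM=19
i=13 t=23 v=1: → [20,29),[16,25); WM=22; [12,21) fires=25
i=14 t=24 v=9: → [24,33),[20,29),[16,25); WM=23
i=15 t=26 v=6: → [24,33),[20,29); WM=25; [16,25) fires=27
i=16 t=24 v=2: → [24,33),[20,29),[16,25); WM=25
i=17 t=27 v=9: → [24,33),[20,29); WM=26
i=18 t=27 v=5: → [24,33),[20,29); WM=26

13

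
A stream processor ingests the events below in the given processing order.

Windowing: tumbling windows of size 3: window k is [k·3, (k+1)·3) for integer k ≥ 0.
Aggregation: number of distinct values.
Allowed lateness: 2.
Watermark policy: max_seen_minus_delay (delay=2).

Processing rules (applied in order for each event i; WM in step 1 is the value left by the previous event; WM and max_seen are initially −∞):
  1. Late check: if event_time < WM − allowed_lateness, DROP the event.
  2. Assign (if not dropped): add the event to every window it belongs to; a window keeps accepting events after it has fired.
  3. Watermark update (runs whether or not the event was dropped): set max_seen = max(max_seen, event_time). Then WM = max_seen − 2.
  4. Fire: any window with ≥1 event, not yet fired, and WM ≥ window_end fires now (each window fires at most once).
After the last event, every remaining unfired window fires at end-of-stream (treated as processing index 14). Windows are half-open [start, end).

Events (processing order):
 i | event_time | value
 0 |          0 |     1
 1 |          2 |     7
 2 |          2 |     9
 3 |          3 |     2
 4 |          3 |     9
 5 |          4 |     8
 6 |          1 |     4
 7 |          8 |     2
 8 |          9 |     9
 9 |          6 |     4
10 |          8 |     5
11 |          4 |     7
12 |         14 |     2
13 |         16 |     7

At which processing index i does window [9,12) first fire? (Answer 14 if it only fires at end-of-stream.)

12

i=0 t=0 v=1: → [0,3); WM=-2
i=1 t=2 v=7: → [0,3); WM=0
i=2 t=2 v=9: → [0,3); WM=0
i=3 t=3 v=2: → [3,6); WM=1
i=4 t=3 v=9: → [3,6); WM=1
i=5 t=4 v=8: → [3,6); WM=2
i=6 t=1 v=4: → [0,3); WM=2
i=7 t=8 v=2: → [6,9); WM=6; [0,3) fires=4 [3,6) fires=3
i=8 t=9 v=9: → [9,12); WM=7
i=9 t=6 v=4: → [6,9); WM=7
i=10 t=8 v=5: → [6,9); WM=7
i=11 t=4 v=7: DROP (t<7-2); WM=7
i=12 t=14 v=2: → [12,15); WM=12; [6,9) fires=3 [9,12) fires=1
i=13 t=16 v=7: → [15,18); WM=14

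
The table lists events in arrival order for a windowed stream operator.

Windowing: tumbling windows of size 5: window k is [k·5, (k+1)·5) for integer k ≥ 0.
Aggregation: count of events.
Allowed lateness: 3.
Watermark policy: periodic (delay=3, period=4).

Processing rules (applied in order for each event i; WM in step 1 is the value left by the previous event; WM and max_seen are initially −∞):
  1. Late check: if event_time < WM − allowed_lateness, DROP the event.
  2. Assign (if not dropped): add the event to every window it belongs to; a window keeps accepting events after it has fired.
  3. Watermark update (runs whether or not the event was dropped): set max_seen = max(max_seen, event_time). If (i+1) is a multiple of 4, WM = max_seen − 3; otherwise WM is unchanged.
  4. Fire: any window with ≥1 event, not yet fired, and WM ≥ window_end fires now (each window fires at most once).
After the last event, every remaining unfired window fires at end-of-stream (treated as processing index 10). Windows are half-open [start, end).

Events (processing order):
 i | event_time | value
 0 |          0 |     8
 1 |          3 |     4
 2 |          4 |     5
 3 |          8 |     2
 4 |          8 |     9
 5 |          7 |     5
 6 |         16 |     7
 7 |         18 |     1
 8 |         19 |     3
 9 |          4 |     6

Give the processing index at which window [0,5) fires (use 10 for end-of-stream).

3

i=0 t=0 v=8: → [0,5); WM=−∞
i=1 t=3 v=4: → [0,5); WM=−∞
i=2 t=4 v=5: → [0,5); WM=−∞
i=3 t=8 v=2: → [5,10); WM=5; [0,5) fires=3
i=4 t=8 v=9: → [5,10); WM=5
i=5 t=7 v=5: → [5,10); WM=5
i=6 t=16 v=7: → [15,20); WM=5
i=7 t=18 v=1: → [15,20); WM=15; [5,10) fires=3
i=8 t=19 v=3: → [15,20); WM=15
i=9 t=4 v=6: DROP (t<15-3); WM=15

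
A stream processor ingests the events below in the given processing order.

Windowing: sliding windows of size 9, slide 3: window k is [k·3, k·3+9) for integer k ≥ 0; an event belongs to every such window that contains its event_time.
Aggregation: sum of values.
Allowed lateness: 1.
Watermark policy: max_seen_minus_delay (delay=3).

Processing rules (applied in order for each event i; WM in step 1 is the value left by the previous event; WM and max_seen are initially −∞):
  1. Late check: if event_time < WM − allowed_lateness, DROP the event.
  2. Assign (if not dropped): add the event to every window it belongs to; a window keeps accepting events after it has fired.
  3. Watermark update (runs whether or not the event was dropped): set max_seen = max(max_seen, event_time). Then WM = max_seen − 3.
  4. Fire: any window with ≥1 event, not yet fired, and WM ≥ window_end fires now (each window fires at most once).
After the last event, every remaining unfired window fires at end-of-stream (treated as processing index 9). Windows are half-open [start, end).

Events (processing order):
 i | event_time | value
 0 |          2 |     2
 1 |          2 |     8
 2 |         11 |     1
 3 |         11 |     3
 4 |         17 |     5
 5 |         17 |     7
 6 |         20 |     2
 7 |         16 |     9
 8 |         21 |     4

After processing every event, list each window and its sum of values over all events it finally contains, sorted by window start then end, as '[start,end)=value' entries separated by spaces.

i=0 t=2 v=2: → [0,9); WM=-1
i=1 t=2 v=8: → [0,9); WM=-1
i=2 t=11 v=1: → [9,18),[6,15),[3,12); WM=8
i=3 t=11 v=3: → [9,18),[6,15),[3,12); WM=8
i=4 t=17 v=5: → [15,24),[12,21),[9,18); WM=14; [0,9) fires=10 [3,12) fires=4
i=5 t=17 v=7: → [15,24),[12,21),[9,18); WM=14
i=6 t=20 v=2: → [18,27),[15,24),[12,21); WM=17; [6,15) fires=4
i=7 t=16 v=9: → [15,24),[12,21),[9,18); WM=17
i=8 t=21 v=4: → [21,30),[18,27),[15,24); WM=18; [9,18) fires=25

[0,9)=10 [3,12)=4 [6,15)=4 [9,18)=25 [12,21)=23 [15,24)=27 [18,27)=6 [21,30)=4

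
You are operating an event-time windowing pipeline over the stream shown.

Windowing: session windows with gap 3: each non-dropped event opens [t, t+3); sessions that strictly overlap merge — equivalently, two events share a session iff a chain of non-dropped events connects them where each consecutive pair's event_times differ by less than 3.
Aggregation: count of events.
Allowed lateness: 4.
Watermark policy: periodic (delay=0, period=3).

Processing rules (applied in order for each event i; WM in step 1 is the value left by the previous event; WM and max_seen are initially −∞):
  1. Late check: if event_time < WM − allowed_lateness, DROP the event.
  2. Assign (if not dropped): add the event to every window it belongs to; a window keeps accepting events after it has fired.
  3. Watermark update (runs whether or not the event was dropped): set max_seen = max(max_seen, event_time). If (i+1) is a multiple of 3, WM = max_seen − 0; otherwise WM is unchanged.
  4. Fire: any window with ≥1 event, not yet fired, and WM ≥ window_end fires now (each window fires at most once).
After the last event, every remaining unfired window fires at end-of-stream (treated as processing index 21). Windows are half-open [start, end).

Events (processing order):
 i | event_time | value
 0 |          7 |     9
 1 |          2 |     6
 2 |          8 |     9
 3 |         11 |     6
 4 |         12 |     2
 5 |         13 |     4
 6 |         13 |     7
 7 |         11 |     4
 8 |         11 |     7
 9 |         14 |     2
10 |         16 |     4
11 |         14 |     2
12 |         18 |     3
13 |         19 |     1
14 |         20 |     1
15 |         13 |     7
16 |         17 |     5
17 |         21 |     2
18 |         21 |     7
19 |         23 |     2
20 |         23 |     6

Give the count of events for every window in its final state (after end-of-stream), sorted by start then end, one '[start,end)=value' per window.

i=0 t=7 v=9: → [7,10); WM=−∞
i=1 t=2 v=6: → [2,5); WM=−∞
i=2 t=8 v=9: → [7,11); WM=8
i=3 t=11 v=6: → [11,14); WM=8
i=4 t=12 v=2: → [11,15); WM=8
i=5 t=13 v=4: → [11,16); WM=13
i=6 t=13 v=7: → [11,16); WM=13
i=7 t=11 v=4: → [11,16); WM=13
i=8 t=11 v=7: → [11,16); WM=13
i=9 t=14 v=2: → [11,17); WM=13
i=10 t=16 v=4: → [11,19); WM=13
i=11 t=14 v=2: → [11,19); WM=16
i=12 t=18 v=3: → [11,21); WM=16
i=13 t=19 v=1: → [11,22); WM=16
i=14 t=20 v=1: → [11,23); WM=20
i=15 t=13 v=7: DROP (t<20-4); WM=20
i=16 t=17 v=5: → [11,23); WM=20
i=17 t=21 v=2: → [11,24); WM=21
i=18 t=21 v=7: → [11,24); WM=21
i=19 t=23 v=2: → [11,26); WM=21
i=20 t=23 v=6: → [11,26); WM=23

[2,5)=1 [7,11)=2 [11,26)=17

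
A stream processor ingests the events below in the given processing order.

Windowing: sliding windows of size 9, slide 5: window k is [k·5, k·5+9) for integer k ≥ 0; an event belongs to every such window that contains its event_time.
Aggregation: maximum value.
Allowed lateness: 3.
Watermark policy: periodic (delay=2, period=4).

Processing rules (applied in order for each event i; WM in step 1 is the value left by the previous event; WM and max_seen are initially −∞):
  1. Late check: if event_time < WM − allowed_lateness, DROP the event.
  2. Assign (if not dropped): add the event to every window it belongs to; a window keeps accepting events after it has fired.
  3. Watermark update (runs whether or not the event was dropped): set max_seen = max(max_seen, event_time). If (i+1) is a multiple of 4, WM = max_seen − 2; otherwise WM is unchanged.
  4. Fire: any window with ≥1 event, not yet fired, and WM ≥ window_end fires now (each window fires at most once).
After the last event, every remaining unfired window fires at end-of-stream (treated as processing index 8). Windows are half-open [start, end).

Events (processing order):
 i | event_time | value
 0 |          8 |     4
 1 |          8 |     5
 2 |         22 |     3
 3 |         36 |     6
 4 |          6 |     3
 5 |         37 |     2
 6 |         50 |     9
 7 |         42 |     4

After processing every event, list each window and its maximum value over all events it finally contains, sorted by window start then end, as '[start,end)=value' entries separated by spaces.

i=0 t=8 v=4: → [5,14),[0,9); WM=−∞
i=1 t=8 v=5: → [5,14),[0,9); WM=−∞
i=2 t=22 v=3: → [20,29),[15,24); WM=−∞
i=3 t=36 v=6: → [35,44),[30,39); WM=34; [0,9) fires=5 [5,14) fires=5 [15,24) fires=3 [20,29) fires=3
i=4 t=6 v=3: DROP (t<34-3); WM=34
i=5 t=37 v=2: → [35,44),[30,39); WM=34
i=6 t=50 v=9: → [50,59),[45,54); WM=34
i=7 t=42 v=4: → [40,49),[35,44); WM=48; [30,39) fires=6 [35,44) fires=6

[0,9)=5 [5,14)=5 [15,24)=3 [20,29)=3 [30,39)=6 [35,44)=6 [40,49)=4 [45,54)=9 [50,59)=9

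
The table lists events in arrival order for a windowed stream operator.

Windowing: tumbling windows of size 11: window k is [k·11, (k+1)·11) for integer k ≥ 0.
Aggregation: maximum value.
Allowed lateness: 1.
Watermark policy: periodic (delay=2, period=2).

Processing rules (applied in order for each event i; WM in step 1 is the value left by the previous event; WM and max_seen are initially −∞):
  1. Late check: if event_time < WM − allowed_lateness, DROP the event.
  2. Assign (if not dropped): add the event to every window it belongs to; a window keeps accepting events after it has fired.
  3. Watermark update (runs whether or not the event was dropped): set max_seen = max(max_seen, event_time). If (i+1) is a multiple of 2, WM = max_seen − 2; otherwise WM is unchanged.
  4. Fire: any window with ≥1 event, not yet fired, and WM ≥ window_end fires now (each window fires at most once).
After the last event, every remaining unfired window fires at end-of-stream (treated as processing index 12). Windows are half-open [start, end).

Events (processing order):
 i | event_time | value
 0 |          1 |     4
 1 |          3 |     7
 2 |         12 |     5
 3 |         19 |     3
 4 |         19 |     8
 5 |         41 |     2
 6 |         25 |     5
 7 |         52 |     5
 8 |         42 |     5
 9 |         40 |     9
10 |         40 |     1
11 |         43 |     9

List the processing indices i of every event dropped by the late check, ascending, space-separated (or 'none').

i=0 t=1 v=4: → [0,11); WM=−∞
i=1 t=3 v=7: → [0,11); WM=1
i=2 t=12 v=5: → [11,22); WM=1
i=3 t=19 v=3: → [11,22); WM=17; [0,11) fires=7
i=4 t=19 v=8: → [11,22); WM=17
i=5 t=41 v=2: → [33,44); WM=39; [11,22) fires=8
i=6 t=25 v=5: DROP (t<39-1); WM=39
i=7 t=52 v=5: → [44,55); WM=50; [33,44) fires=2
i=8 t=42 v=5: DROP (t<50-1); WM=50
i=9 t=40 v=9: DROP (t<50-1); WM=50
i=10 t=40 v=1: DROP (t<50-1); WM=50
i=11 t=43 v=9: DROP (t<50-1); WM=50

6 8 9 10 11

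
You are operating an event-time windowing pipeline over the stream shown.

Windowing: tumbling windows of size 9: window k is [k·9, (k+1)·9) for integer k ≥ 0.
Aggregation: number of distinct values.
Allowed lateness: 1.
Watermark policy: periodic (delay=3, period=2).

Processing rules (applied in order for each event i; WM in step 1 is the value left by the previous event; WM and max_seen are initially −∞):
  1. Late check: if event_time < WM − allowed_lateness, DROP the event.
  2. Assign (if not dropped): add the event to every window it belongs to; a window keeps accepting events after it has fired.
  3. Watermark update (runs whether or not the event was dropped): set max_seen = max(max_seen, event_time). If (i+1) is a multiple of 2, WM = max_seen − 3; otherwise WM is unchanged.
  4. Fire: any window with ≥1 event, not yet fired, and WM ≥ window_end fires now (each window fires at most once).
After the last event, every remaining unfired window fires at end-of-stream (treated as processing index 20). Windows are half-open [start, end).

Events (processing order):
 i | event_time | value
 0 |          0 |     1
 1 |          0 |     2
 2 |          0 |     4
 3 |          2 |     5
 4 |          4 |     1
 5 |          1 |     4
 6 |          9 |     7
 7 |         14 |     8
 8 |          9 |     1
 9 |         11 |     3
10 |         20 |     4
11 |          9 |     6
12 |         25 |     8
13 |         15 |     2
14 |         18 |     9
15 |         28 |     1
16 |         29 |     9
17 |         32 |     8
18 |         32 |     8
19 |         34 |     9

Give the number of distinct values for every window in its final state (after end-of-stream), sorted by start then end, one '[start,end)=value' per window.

[0,9)=4 [9,18)=3 [18,27)=2 [27,36)=3

i=0 t=0 v=1: → [0,9); WM=−∞
i=1 t=0 v=2: → [0,9); WM=-3
i=2 t=0 v=4: → [0,9); WM=-3
i=3 t=2 v=5: → [0,9); WM=-1
i=4 t=4 v=1: → [0,9); WM=-1
i=5 t=1 v=4: → [0,9); WM=1
i=6 t=9 v=7: → [9,18); WM=1
i=7 t=14 v=8: → [9,18); WM=11; [0,9) fires=4
i=8 t=9 v=1: DROP (t<11-1); WM=11
i=9 t=11 v=3: → [9,18); WM=11
i=10 t=20 v=4: → [18,27); WM=11
i=11 t=9 v=6: DROP (t<11-1); WM=17
i=12 t=25 v=8: → [18,27); WM=17
i=13 t=15 v=2: DROP (t<17-1); WM=22; [9,18) fires=3
i=14 t=18 v=9: DROP (t<22-1); WM=22
i=15 t=28 v=1: → [27,36); WM=25
i=16 t=29 v=9: → [27,36); WM=25
i=17 t=32 v=8: → [27,36); WM=29; [18,27) fires=2
i=18 t=32 v=8: → [27,36); WM=29
i=19 t=34 v=9: → [27,36); WM=31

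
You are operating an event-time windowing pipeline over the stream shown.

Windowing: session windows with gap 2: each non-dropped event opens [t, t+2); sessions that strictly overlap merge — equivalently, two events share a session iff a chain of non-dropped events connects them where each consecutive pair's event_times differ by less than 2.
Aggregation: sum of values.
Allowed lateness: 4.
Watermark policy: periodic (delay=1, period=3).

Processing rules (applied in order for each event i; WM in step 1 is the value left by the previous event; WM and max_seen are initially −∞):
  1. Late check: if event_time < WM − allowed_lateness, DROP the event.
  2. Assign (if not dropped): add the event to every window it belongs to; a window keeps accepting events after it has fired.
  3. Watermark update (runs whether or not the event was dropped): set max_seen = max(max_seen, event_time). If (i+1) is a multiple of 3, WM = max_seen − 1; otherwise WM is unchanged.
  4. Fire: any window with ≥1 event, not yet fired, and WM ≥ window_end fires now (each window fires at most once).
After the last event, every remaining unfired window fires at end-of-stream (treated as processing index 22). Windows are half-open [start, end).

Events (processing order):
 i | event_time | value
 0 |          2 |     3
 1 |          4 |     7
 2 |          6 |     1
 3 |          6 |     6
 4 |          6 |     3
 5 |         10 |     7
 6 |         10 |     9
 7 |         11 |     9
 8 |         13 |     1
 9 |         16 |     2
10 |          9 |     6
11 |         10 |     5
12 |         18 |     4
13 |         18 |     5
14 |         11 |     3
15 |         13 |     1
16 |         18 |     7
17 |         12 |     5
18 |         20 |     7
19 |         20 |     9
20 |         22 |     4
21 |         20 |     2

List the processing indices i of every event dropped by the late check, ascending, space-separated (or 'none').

i=0 t=2 v=3: → [2,4); WM=−∞
i=1 t=4 v=7: → [4,6); WM=−∞
i=2 t=6 v=1: → [6,8); WM=5
i=3 t=6 v=6: → [6,8); WM=5
i=4 t=6 v=3: → [6,8); WM=5
i=5 t=10 v=7: → [10,12); WM=9
i=6 t=10 v=9: → [10,12); WM=9
i=7 t=11 v=9: → [10,13); WM=9
i=8 t=13 v=1: → [13,15); WM=12
i=9 t=16 v=2: → [16,18); WM=12
i=10 t=9 v=6: → [9,13); WM=12
i=11 t=10 v=5: → [9,13); WM=15
i=12 t=18 v=4: → [18,20); WM=15
i=13 t=18 v=5: → [18,20); WM=15
i=14 t=11 v=3: → [9,13); WM=17
i=15 t=13 v=1: → [13,15); WM=17
i=16 t=18 v=7: → [18,20); WM=17
i=17 t=12 v=5: DROP (t<17-4); WM=17
i=18 t=20 v=7: → [20,22); WM=17
i=19 t=20 v=9: → [20,22); WM=17
i=20 t=22 v=4: → [22,24); WM=21
i=21 t=20 v=2: → [20,22); WM=21

17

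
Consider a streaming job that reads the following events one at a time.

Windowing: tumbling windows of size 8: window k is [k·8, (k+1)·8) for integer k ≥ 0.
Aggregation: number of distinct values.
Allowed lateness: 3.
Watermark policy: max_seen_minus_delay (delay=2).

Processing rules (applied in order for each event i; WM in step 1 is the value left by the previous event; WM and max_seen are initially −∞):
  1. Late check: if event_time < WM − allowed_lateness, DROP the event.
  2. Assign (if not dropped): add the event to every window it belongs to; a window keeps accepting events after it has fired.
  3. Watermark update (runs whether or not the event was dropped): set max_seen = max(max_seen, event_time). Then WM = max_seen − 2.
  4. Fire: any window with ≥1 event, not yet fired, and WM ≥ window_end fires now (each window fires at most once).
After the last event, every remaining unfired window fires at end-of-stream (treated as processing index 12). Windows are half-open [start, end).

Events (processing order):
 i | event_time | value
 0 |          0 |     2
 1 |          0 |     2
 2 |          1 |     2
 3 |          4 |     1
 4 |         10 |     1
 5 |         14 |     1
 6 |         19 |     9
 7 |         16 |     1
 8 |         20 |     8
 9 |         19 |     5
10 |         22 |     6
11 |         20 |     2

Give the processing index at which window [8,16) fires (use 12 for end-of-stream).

6

i=0 t=0 v=2: → [0,8); WM=-2
i=1 t=0 v=2: → [0,8); WM=-2
i=2 t=1 v=2: → [0,8); WM=-1
i=3 t=4 v=1: → [0,8); WM=2
i=4 t=10 v=1: → [8,16); WM=8; [0,8) fires=2
i=5 t=14 v=1: → [8,16); WM=12
i=6 t=19 v=9: → [16,24); WM=17; [8,16) fires=1
i=7 t=16 v=1: → [16,24); WM=17
i=8 t=20 v=8: → [16,24); WM=18
i=9 t=19 v=5: → [16,24); WM=18
i=10 t=22 v=6: → [16,24); WM=20
i=11 t=20 v=2: → [16,24); WM=20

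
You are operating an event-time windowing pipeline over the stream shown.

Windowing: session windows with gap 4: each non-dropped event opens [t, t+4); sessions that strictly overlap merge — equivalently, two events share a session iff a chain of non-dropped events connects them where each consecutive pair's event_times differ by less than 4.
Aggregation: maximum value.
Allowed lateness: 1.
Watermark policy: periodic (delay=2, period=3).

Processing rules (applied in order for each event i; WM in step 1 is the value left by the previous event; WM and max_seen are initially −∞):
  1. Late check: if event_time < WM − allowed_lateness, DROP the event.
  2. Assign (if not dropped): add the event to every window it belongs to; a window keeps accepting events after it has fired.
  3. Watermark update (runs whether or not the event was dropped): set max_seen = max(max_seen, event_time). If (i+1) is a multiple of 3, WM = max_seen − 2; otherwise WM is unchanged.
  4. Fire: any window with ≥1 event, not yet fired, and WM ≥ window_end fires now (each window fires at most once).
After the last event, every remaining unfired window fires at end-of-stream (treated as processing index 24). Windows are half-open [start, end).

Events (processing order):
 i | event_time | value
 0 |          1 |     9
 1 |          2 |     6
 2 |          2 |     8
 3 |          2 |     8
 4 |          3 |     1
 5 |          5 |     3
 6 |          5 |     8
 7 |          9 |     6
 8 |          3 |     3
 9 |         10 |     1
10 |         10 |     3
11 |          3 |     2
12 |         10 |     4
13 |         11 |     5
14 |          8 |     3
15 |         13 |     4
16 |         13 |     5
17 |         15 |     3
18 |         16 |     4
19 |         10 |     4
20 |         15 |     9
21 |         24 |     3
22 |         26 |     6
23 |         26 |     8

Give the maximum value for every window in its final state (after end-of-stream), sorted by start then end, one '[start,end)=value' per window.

[1,20)=9 [24,30)=8

i=0 t=1 v=9: → [1,5); WM=−∞
i=1 t=2 v=6: → [1,6); WM=−∞
i=2 t=2 v=8: → [1,6); WM=0
i=3 t=2 v=8: → [1,6); WM=0
i=4 t=3 v=1: → [1,7); WM=0
i=5 t=5 v=3: → [1,9); WM=3
i=6 t=5 v=8: → [1,9); WM=3
i=7 t=9 v=6: → [9,13); WM=3
i=8 t=3 v=3: → [1,9); WM=7
i=9 t=10 v=1: → [9,14); WM=7
i=10 t=10 v=3: → [9,14); WM=7
i=11 t=3 v=2: DROP (t<7-1); WM=8
i=12 t=10 v=4: → [9,14); WM=8
i=13 t=11 v=5: → [9,15); WM=8
i=14 t=8 v=3: → [1,15); WM=9
i=15 t=13 v=4: → [1,17); WM=9
i=16 t=13 v=5: → [1,17); WM=9
i=17 t=15 v=3: → [1,19); WM=13
i=18 t=16 v=4: → [1,20); WM=13
i=19 t=10 v=4: DROP (t<13-1); WM=13
i=20 t=15 v=9: → [1,20); WM=14
i=21 t=24 v=3: → [24,28); WM=14
i=22 t=26 v=6: → [24,30); WM=14
i=23 t=26 v=8: → [24,30); WM=24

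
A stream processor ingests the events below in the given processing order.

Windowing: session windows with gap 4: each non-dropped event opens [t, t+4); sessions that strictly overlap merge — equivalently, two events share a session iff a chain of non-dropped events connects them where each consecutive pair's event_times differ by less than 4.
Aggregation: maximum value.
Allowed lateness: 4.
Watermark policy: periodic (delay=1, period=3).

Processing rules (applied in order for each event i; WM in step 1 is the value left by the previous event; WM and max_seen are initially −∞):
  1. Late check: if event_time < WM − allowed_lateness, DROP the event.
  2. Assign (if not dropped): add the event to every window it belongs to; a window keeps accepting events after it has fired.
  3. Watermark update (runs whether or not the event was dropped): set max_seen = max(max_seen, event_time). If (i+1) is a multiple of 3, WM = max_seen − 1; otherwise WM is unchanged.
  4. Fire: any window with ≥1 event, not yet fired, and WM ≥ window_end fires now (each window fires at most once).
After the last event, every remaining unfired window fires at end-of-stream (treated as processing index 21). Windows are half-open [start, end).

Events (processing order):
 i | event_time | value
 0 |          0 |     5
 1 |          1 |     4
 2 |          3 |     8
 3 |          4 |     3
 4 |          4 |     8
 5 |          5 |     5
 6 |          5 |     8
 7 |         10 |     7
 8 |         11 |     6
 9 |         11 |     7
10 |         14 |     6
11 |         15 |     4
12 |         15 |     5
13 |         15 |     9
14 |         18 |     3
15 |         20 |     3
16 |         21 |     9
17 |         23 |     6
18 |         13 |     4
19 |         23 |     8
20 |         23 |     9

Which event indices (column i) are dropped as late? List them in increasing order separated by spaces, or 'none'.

i=0 t=0 v=5: → [0,4); WM=−∞
i=1 t=1 v=4: → [0,5); WM=−∞
i=2 t=3 v=8: → [0,7); WM=2
i=3 t=4 v=3: → [0,8); WM=2
i=4 t=4 v=8: → [0,8); WM=2
i=5 t=5 v=5: → [0,9); WM=4
i=6 t=5 v=8: → [0,9); WM=4
i=7 t=10 v=7: → [10,14); WM=4
i=8 t=11 v=6: → [10,15); WM=10
i=9 t=11 v=7: → [10,15); WM=10
i=10 t=14 v=6: → [10,18); WM=10
i=11 t=15 v=4: → [10,19); WM=14
i=12 t=15 v=5: → [10,19); WM=14
i=13 t=15 v=9: → [10,19); WM=14
i=14 t=18 v=3: → [10,22); WM=17
i=15 t=20 v=3: → [10,24); WM=17
i=16 t=21 v=9: → [10,25); WM=17
i=17 t=23 v=6: → [10,27); WM=22
i=18 t=13 v=4: DROP (t<22-4); WM=22
i=19 t=23 v=8: → [10,27); WM=22
i=20 t=23 v=9: → [10,27); WM=22

18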